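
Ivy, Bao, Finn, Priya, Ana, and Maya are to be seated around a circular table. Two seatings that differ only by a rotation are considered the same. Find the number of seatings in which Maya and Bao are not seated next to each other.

All circular seatings of 6 people number (5)! = 120.
Those with Maya next to Bao: fuse the pair into one unit and seat 5 units around a circle — 2·(4)! = 48.
Subtracting, 120 − 48 = 72.

72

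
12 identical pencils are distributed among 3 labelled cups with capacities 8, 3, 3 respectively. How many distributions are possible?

Without the upper bounds there are C(14,2) = 91 ways to split 12 among 3 cups.
Subtract solutions that violate a single cap (substitute x_i' = x_i − (cap_i+1)): x_1 ≥ 9 gives C(5,2) = 10; x_2 ≥ 4 gives C(10,2) = 45; x_3 ≥ 4 gives C(10,2) = 45. Together 100.
Add back pairs where two caps are both exceeded: 0 + 0 + 15 = 15.
By inclusion–exclusion the count is 91 − 100 + 15 = 6.

6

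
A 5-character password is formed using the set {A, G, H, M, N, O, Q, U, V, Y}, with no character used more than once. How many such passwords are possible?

Choose and order 5 of the 10 symbols: the first character has 10 options, the next 9, and so on down to 6.
That product is 10 × 9 × 8 × 7 × 6 = 30240.

30240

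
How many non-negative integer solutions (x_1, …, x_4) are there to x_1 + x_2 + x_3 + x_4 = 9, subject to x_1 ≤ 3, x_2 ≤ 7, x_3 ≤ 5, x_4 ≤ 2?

67

Ignoring the caps, the number of non-negative solutions to x_1+…+x_4 = 9 is C(12,3) = 220.
Subtract solutions that violate a single cap (substitute x_i' = x_i − (cap_i+1)): x_1 ≥ 4 gives C(8,3) = 56; x_2 ≥ 8 gives C(4,3) = 4; x_3 ≥ 6 gives C(6,3) = 20; x_4 ≥ 3 gives C(9,3) = 84. Together 164.
Add back pairs where two caps are both exceeded: 0 + 0 + 10 + 0 + 0 + 1 = 11.
By inclusion–exclusion the count is 220 − 164 + 11 = 67.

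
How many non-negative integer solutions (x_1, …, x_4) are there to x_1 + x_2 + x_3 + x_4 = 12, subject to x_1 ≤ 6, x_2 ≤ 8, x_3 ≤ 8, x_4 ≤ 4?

Ignoring the caps, the number of non-negative solutions to x_1+…+x_4 = 12 is C(15,3) = 455.
Subtract solutions that violate a single cap (substitute x_i' = x_i − (cap_i+1)): x_1 ≥ 7 gives C(8,3) = 56; x_2 ≥ 9 gives C(6,3) = 20; x_3 ≥ 9 gives C(6,3) = 20; x_4 ≥ 5 gives C(10,3) = 120. Together 216.
Add back pairs where two caps are both exceeded: 0 + 0 + 1 + 0 + 0 + 0 = 1.
By inclusion–exclusion the count is 455 − 216 + 1 = 240.

240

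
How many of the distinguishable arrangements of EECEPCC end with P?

Fix P in the last position and arrange the remaining 6 letters.
Those 6 letters have C appearing 3 times and E appearing 3 times, giving (6)!/(3!·3!) = 20.

20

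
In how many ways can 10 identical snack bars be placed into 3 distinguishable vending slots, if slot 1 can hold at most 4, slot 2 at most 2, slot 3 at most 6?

By stars and bars, unrestricted non-negative solutions to x_1+…+x_3 = 10 number C(10+2,2) = 66.
Subtract solutions that violate a single cap (substitute x_i' = x_i − (cap_i+1)): x_1 ≥ 5 gives C(7,2) = 21; x_2 ≥ 3 gives C(9,2) = 36; x_3 ≥ 7 gives C(5,2) = 10. Together 67.
Add back pairs where two caps are both exceeded: 6 + 0 + 1 = 7.
By inclusion–exclusion the count is 66 − 67 + 7 = 6.

6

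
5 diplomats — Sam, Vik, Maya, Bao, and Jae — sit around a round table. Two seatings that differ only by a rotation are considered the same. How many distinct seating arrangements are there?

24

Around a circle, 5 distinct people have 5!/5 = (4)! = 24 rotationally distinct seatings.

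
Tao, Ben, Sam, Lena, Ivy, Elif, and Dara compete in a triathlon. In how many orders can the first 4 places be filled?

840

There are 7 choices for 1st place, 6 for 2nd, and so on down to 4 for position 4.
That gives 7 × 6 × 5 × 4 = 840.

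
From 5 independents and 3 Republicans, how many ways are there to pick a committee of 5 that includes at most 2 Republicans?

46

Split by how many Republicans are chosen (0 through 2).
Sum: C(3,0)·C(5,5) + C(3,1)·C(5,4) + C(3,2)·C(5,3) = 1 + 15 + 30 = 46.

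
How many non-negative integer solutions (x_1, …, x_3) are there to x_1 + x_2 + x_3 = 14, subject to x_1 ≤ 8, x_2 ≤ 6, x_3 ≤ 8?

Without the upper bounds there are C(16,2) = 120 ways to split 14 among 3 variables.
Subtract solutions that violate a single cap (substitute x_i' = x_i − (cap_i+1)): x_1 ≥ 9 gives C(7,2) = 21; x_2 ≥ 7 gives C(9,2) = 36; x_3 ≥ 9 gives C(7,2) = 21. Together 78.
No two caps can be exceeded simultaneously, so the pair terms are all 0.
By inclusion–exclusion the count is 120 − 78 + 0 = 42.

42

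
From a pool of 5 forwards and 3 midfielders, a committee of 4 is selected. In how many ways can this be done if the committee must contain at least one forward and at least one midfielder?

Total 4-person selections from all 8: C(8,4) = 70.
Subtract selections that omit an entire group: no forwards → C(3,4) = 0; no midfielders → C(5,4) = 5.
Both groups omitted at once is impossible, so 70 − 5 = 65.

65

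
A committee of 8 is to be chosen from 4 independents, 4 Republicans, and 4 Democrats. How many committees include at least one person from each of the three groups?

492

Unrestricted: C(12,8) = 495 ways to pick any 8 of the 12.
Subtract selections that omit an entire group: no independents → C(8,8) = 1; no Republicans → C(8,8) = 1; no Democrats → C(8,8) = 1.
Add back selections omitting two groups (i.e. drawn from a single group): C(4,8) + C(4,8) + C(4,8) = 0.
By inclusion–exclusion: 495 − 3 + 0 = 492.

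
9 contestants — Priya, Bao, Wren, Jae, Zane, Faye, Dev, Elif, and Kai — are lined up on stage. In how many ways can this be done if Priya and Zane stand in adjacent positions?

80640

Treat {Priya, Zane} as a single unit. There are 8 units to order, and the pair itself can be ordered 2 ways.
So the count is 2·(8)! = 80640.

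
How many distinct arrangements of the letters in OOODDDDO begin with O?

35

With the first slot taken by O, it remains to arrange the other 7 letters (OODDDDO).
Those 7 letters have D appearing 4 times and O appearing 3 times, giving (7)!/(4!·3!) = 35.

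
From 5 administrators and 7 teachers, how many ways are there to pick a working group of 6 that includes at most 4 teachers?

812

Split by how many teachers are chosen (0 through 4).
Sum: C(7,0)·C(5,6) + C(7,1)·C(5,5) + C(7,2)·C(5,4) + C(7,3)·C(5,3) + C(7,4)·C(5,2) = 0 + 7 + 105 + 350 + 350 = 812.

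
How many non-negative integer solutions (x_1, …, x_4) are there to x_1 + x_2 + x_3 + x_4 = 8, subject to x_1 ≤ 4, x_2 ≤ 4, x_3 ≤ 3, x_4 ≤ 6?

86

Ignoring the caps, the number of non-negative solutions to x_1+…+x_4 = 8 is C(11,3) = 165.
Subtract solutions that violate a single cap (substitute x_i' = x_i − (cap_i+1)): x_1 ≥ 5 gives C(6,3) = 20; x_2 ≥ 5 gives C(6,3) = 20; x_3 ≥ 4 gives C(7,3) = 35; x_4 ≥ 7 gives C(4,3) = 4. Together 79.
No two caps can be exceeded simultaneously, so the pair terms are all 0.
By inclusion–exclusion the count is 165 − 79 + 0 = 86.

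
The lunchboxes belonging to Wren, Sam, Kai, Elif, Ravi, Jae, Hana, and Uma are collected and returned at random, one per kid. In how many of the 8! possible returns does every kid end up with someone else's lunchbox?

This is the derangement count D_8: permutations of 8 items with no fixed point.
By inclusion–exclusion this is Σ_{j=0}^{8} (−1)^j C(8,j)·(8−j)!.
Computing: 40320 − 40320 + 20160 − 6720 + 1680 − 336 + 56 − 8 + 1 = 14833.

14833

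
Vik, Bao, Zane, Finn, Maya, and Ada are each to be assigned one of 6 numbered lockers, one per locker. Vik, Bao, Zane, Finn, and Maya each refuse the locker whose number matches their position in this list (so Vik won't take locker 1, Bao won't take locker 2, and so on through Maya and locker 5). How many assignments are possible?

309

Let Aᵢ (for 1 ≤ i ≤ 5) be the placements that put person i in their forbidden locker. Any j of these fix j positions, leaving (6−j)! ways to fill the rest, and there are C(5,j) ways to pick which j.
By inclusion–exclusion, the number of valid placements is Σ_{j=0}^{5} (−1)^j C(5,j)·(6−j)!.
Computing: 720 − 600 + 240 − 60 + 10 − 1 = 309.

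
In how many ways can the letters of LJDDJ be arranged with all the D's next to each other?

12

Treat the 2 copies of D as a single block. The multiset to arrange is then {DD, J, J, L}, 4 items in all.
That gives (4)!/(2!) = 12 arrangements.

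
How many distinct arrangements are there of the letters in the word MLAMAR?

Letter multiplicities in MLAMAR: A×2, L×1, M×2, R×1.
Dividing 6! = 720 by 2!·2! = 4 for the repeated letters gives 180.

180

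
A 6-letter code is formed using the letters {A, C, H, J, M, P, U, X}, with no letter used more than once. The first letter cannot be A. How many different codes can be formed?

The first letter has 8−1 = 7 choices (anything except A).
The remaining 5 letters are filled from the other 7 symbols without repetition: 7 × 6 × 5 × 4 × 3 = 2520.
Total: 7 × 2520 = 17640.

17640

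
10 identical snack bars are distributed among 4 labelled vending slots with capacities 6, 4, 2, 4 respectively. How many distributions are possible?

By stars and bars, unrestricted non-negative solutions to x_1+…+x_4 = 10 number C(10+3,3) = 286.
Subtract solutions that violate a single cap (substitute x_i' = x_i − (cap_i+1)): x_1 ≥ 7 gives C(6,3) = 20; x_2 ≥ 5 gives C(8,3) = 56; x_3 ≥ 3 gives C(10,3) = 120; x_4 ≥ 5 gives C(8,3) = 56. Together 252.
Add back pairs where two caps are both exceeded: 0 + 1 + 0 + 10 + 1 + 10 = 22.
By inclusion–exclusion the count is 286 − 252 + 22 = 56.

56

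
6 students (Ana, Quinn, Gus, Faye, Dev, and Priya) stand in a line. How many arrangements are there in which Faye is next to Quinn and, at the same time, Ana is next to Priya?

Treat {Faye,Quinn} as one block (2 orders) and {Ana,Priya} as another (2 orders).
That leaves 4 units to arrange: 2 × 2 × 4! = 4 × 24 = 96.

96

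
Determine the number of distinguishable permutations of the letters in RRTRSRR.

42

RRTRSRR has 7 letters with R appearing 5 times.
The number of distinct arrangements is 7!/(5!) = 5040/120 = 42.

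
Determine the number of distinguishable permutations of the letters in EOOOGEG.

210

Letter multiplicities in EOOOGEG: E×2, G×2, O×3.
Dividing 7! = 5040 by 3!·2!·2! = 24 for the repeated letters gives 210.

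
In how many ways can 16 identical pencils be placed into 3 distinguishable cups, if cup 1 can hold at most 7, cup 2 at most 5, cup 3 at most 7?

10

Without the upper bounds there are C(18,2) = 153 ways to split 16 among 3 cups.
Subtract solutions that violate a single cap (substitute x_i' = x_i − (cap_i+1)): x_1 ≥ 8 gives C(10,2) = 45; x_2 ≥ 6 gives C(12,2) = 66; x_3 ≥ 8 gives C(10,2) = 45. Together 156.
Add back pairs where two caps are both exceeded: 6 + 1 + 6 = 13.
By inclusion–exclusion the count is 153 − 156 + 13 = 10.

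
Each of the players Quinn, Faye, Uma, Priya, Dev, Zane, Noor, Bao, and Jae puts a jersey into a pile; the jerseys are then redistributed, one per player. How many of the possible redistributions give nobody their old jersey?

133496

This is the derangement count D_9: permutations of 9 items with no fixed point.
By inclusion–exclusion this is Σ_{j=0}^{9} (−1)^j C(9,j)·(9−j)!.
Computing: 362880 − 362880 + 181440 − 60480 + 15120 − 3024 + 504 − 72 + 9 − 1 = 133496.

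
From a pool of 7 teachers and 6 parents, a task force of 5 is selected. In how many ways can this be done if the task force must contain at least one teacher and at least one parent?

1260

Total 5-person selections from all 13: C(13,5) = 1287.
Selections missing a whole group: no teachers → C(6,5) = 6; no parents → C(7,5) = 21.
Both groups omitted at once is impossible, so 1287 − 27 = 1260.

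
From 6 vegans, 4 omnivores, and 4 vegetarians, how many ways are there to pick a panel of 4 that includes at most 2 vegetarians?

960

Split by how many vegetarians are chosen (0 through 2).
Sum: C(4,0)·C(10,4) + C(4,1)·C(10,3) + C(4,2)·C(10,2) = 210 + 480 + 270 = 960.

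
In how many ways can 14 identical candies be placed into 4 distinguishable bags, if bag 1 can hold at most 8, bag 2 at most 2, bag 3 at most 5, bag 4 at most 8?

By stars and bars, unrestricted non-negative solutions to x_1+…+x_4 = 14 number C(14+3,3) = 680.
Subtract solutions that violate a single cap (substitute x_i' = x_i − (cap_i+1)): x_1 ≥ 9 gives C(8,3) = 56; x_2 ≥ 3 gives C(14,3) = 364; x_3 ≥ 6 gives C(11,3) = 165; x_4 ≥ 9 gives C(8,3) = 56. Together 641.
Add back pairs where two caps are both exceeded: 10 + 0 + 0 + 56 + 10 + 0 = 76.
By inclusion–exclusion the count is 680 − 641 + 76 = 115.

115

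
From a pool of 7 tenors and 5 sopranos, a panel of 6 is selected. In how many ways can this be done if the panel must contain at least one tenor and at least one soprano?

Total 6-person selections from all 12: C(12,6) = 924.
Selections missing a whole group: no tenors → C(5,6) = 0; no sopranos → C(7,6) = 7.
Both groups omitted at once is impossible, so 924 − 7 = 917.

917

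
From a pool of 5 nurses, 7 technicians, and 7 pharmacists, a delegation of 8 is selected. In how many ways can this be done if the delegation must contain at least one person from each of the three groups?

With no constraint there are C(19,8) = 75582 possible selections.
Subtract selections that omit an entire group: no nurses → C(14,8) = 3003; no technicians → C(12,8) = 495; no pharmacists → C(12,8) = 495.
Add back selections omitting two groups (i.e. drawn from a single group): C(5,8) + C(7,8) + C(7,8) = 0.
By inclusion–exclusion: 75582 − 3993 + 0 = 71589.

71589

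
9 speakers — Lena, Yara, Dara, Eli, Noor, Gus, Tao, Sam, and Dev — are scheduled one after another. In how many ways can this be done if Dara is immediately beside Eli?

80640

Glue Dara and Eli into one block (2 internal orders), leaving 8 units to arrange in a row.
So the count is 2·(8)! = 80640.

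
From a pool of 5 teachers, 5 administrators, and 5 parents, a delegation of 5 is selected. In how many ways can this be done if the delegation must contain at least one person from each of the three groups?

Unrestricted: C(15,5) = 3003 ways to pick any 5 of the 15.
Subtract selections that omit an entire group: no teachers → C(10,5) = 252; no administrators → C(10,5) = 252; no parents → C(10,5) = 252.
Add back selections omitting two groups (i.e. drawn from a single group): C(5,5) + C(5,5) + C(5,5) = 3.
By inclusion–exclusion: 3003 − 756 + 3 = 2250.

2250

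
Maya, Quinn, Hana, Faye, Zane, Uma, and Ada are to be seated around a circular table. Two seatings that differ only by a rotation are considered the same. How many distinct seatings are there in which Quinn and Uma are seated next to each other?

240

Glue Quinn and Uma into a block (2 internal orders). Seating 6 units around a circle gives (5)! arrangements.
So 2 × (5)! = 2 × 120 = 240.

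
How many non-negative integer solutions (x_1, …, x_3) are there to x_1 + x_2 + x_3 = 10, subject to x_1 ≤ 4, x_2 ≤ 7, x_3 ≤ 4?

By stars and bars, unrestricted non-negative solutions to x_1+…+x_3 = 10 number C(10+2,2) = 66.
Subtract solutions that violate a single cap (substitute x_i' = x_i − (cap_i+1)): x_1 ≥ 5 gives C(7,2) = 21; x_2 ≥ 8 gives C(4,2) = 6; x_3 ≥ 5 gives C(7,2) = 21. Together 48.
Add back pairs where two caps are both exceeded: 0 + 1 + 0 = 1.
By inclusion–exclusion the count is 66 − 48 + 1 = 19.

19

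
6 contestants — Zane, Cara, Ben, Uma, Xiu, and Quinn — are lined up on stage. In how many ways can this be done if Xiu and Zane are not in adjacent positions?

480

There are 6! = 720 arrangements in all. If Xiu and Zane are adjacent, merging them into one block gives 2·(5)! = 240 arrangements.
So 720 − 240 = 480 arrangements keep them apart.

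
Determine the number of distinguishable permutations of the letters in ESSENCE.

420

The 7 letters of ESSENCE have repeats: E appearing 3 times and S appearing twice.
So there are 7! / (3!·2!) = 420 distinguishable arrangements.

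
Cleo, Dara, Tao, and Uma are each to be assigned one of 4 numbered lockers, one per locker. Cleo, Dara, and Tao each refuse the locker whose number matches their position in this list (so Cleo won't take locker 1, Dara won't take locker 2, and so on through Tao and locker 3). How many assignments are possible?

Let Aᵢ (for i ∈ {1, 2, 3}) be the placements that put person i in their forbidden locker. Any j of these fix j positions, leaving (4−j)! ways to fill the rest, and there are C(3,j) ways to pick which j.
By inclusion–exclusion, the number of valid placements is Σ_{j=0}^{3} (−1)^j C(3,j)·(4−j)!.
Computing: 24 − 18 + 6 − 1 = 11.

11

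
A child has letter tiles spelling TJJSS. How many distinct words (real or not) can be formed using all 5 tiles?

TJJSS has 5 letters with J appearing twice and S appearing twice.
The number of distinct arrangements is 5!/(2!·2!) = 120/4 = 30.

30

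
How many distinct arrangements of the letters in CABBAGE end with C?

180

With the last slot taken by C, it remains to arrange the other 6 letters (ABBAGE).
Those 6 letters have A appearing twice and B appearing twice, giving (6)!/(2!·2!) = 180.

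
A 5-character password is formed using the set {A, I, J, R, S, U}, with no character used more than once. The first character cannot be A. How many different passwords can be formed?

The first character has 6−1 = 5 choices (anything except A).
The remaining 4 characters are filled from the other 5 symbols without repetition: 5 × 4 × 3 × 2 = 120.
Total: 5 × 120 = 600.

600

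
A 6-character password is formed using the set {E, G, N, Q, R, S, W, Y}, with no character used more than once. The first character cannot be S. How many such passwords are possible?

The first character has 8−1 = 7 choices (anything except S).
The remaining 5 characters are filled from the other 7 symbols without repetition: 7 × 6 × 5 × 4 × 3 = 2520.
Total: 7 × 2520 = 17640.

17640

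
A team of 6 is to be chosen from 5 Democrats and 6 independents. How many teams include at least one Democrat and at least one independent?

461

With no constraint there are C(11,6) = 462 possible selections.
Subtract selections that omit an entire group: no Democrats → C(6,6) = 1; no independents → C(5,6) = 0.
Both groups omitted at once is impossible, so 462 − 1 = 461.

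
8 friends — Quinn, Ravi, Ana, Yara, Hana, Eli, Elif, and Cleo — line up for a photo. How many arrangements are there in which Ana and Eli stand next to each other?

Place the 6 others and the Ana-Eli pair as 7 objects in a line; the pair has 2 internal arrangements.
That gives 2 × 7! = 2 × 5040 = 10080.

10080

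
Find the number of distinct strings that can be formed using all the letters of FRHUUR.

180

Letter multiplicities in FRHUUR: F×1, H×1, R×2, U×2.
Dividing 6! = 720 by 2!·2! = 4 for the repeated letters gives 180.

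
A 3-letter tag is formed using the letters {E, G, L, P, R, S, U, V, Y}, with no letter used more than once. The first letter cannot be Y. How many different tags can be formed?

The first letter has 9−1 = 8 choices (anything except Y).
The remaining 2 letters are filled from the other 8 symbols without repetition: 8 × 7 = 56.
Total: 8 × 56 = 448.

448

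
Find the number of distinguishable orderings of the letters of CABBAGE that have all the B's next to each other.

Treat the 2 copies of B as a single block. The multiset to arrange is then {BB, A, A, C, E, G}, 6 items in all.
That gives (6)!/(2!) = 360 arrangements.

360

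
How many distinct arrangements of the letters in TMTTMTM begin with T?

20

With the first slot taken by T, it remains to arrange the other 6 letters (MTTMTM).
Those 6 letters have M appearing 3 times and T appearing 3 times, giving (6)!/(3!·3!) = 20.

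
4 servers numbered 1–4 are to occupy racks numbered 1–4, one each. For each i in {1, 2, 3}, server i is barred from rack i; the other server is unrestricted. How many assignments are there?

Let Aᵢ (for i ∈ {1, 2, 3}) be the placements that put server i in its forbidden rack. Any j of these fix j positions, leaving (4−j)! ways to fill the rest, and there are C(3,j) ways to pick which j.
By inclusion–exclusion, the number of valid placements is Σ_{j=0}^{3} (−1)^j C(3,j)·(4−j)!.
Computing: 24 − 18 + 6 − 1 = 11.

11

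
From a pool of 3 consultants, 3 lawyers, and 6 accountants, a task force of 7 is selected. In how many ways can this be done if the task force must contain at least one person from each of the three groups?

With no constraint there are C(12,7) = 792 possible selections.
Subtract selections that omit an entire group: no consultants → C(9,7) = 36; no lawyers → C(9,7) = 36; no accountants → C(6,7) = 0.
Add back selections omitting two groups (i.e. drawn from a single group): C(3,7) + C(3,7) + C(6,7) = 0.
By inclusion–exclusion: 792 − 72 + 0 = 720.

720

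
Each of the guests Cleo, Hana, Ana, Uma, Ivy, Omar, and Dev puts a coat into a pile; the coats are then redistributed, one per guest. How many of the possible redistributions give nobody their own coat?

This is the derangement count D_7: permutations of 7 items with no fixed point.
By inclusion–exclusion this is Σ_{j=0}^{7} (−1)^j C(7,j)·(7−j)!.
Computing: 5040 − 5040 + 2520 − 840 + 210 − 42 + 7 − 1 = 1854.

1854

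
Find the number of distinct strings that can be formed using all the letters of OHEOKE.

Letter multiplicities in OHEOKE: E×2, H×1, K×1, O×2.
The number of distinct arrangements is 6!/(2!·2!) = 720/4 = 180.

180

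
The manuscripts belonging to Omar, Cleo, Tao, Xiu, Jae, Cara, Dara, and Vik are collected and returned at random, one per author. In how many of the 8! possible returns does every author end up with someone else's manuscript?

Count assignments avoiding every fixed point. For any j of the 8 authors fixed to their own manuscript, the other 8−j can be arranged in (8−j)! ways.
By inclusion–exclusion this is Σ_{j=0}^{8} (−1)^j C(8,j)·(8−j)!.
Computing: 40320 − 40320 + 20160 − 6720 + 1680 − 336 + 56 − 8 + 1 = 14833.

14833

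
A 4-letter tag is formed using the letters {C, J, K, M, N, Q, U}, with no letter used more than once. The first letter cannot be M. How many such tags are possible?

720

The first letter has 7−1 = 6 choices (anything except M).
The remaining 3 letters are filled from the other 6 symbols without repetition: 6 × 5 × 4 = 120.
Total: 6 × 120 = 720.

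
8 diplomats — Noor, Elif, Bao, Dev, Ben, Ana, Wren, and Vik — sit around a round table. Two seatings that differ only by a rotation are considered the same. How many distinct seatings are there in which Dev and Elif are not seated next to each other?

All circular seatings of 8 people number (7)! = 5040.
Seatings with Dev beside Elif: treat them as a block with 2 internal orders, giving 2 × (6)! = 1440.
Subtracting, 5040 − 1440 = 3600.

3600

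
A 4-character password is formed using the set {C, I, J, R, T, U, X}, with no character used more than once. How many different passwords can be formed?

This is a permutation of 4 out of 7: P(7,4) = 7!/3!.
That product is 7 × 6 × 5 × 4 = 840.

840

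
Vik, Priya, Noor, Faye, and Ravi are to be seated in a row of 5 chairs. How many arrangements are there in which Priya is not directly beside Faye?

72

There are 5! = 120 arrangements in all. If Priya and Faye are adjacent, merging them into one block gives 2·(4)! = 48 arrangements.
So 120 − 48 = 72 arrangements keep them apart.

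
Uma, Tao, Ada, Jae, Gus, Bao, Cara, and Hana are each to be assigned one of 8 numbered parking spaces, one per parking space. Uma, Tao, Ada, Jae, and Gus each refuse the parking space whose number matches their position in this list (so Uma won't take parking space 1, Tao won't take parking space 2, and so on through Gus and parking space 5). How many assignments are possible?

Let Aᵢ (for 1 ≤ i ≤ 5) be the placements that put person i in their forbidden parking space. Any j of these fix j positions, leaving (8−j)! ways to fill the rest, and there are C(5,j) ways to pick which j.
By inclusion–exclusion, the number of valid placements is Σ_{j=0}^{5} (−1)^j C(5,j)·(8−j)!.
Computing: 40320 − 25200 + 7200 − 1200 + 120 − 6 = 21234.

21234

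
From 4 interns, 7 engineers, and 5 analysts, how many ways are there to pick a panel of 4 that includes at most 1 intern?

Split by how many interns are chosen (0 through 1).
Sum: C(4,0)·C(12,4) + C(4,1)·C(12,3) = 495 + 880 = 1375.

1375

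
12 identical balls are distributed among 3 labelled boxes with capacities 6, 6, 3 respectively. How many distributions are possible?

10

Ignoring the caps, the number of non-negative solutions to x_1+…+x_3 = 12 is C(14,2) = 91.
Subtract solutions that violate a single cap (substitute x_i' = x_i − (cap_i+1)): x_1 ≥ 7 gives C(7,2) = 21; x_2 ≥ 7 gives C(7,2) = 21; x_3 ≥ 4 gives C(10,2) = 45. Together 87.
Add back pairs where two caps are both exceeded: 0 + 3 + 3 = 6.
By inclusion–exclusion the count is 91 − 87 + 6 = 10.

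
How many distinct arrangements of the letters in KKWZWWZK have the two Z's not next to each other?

There are 8!/(3!·3!·2!) = 560 arrangements of KKWZWWZK in total.
Arrangements with the Z's together: treat ZZ as one letter, giving (7)!/(3!·3!) = 140.
Hence 560 − 140 = 420.

420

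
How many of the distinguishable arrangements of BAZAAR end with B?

20

With the last slot taken by B, it remains to arrange the other 5 letters (AZAAR).
Those 5 letters have A appearing 3 times, giving (5)!/(3!) = 20.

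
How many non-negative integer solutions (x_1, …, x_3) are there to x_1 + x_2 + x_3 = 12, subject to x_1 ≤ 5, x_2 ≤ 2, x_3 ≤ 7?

Ignoring the caps, the number of non-negative solutions to x_1+…+x_3 = 12 is C(14,2) = 91.
Subtract solutions that violate a single cap (substitute x_i' = x_i − (cap_i+1)): x_1 ≥ 6 gives C(8,2) = 28; x_2 ≥ 3 gives C(11,2) = 55; x_3 ≥ 8 gives C(6,2) = 15. Together 98.
Add back pairs where two caps are both exceeded: 10 + 0 + 3 = 13.
By inclusion–exclusion the count is 91 − 98 + 13 = 6.

6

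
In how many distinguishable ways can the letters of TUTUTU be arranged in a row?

20

Letter multiplicities in TUTUTU: T×3, U×3.
So there are 6! / (3!·3!) = 20 distinguishable arrangements.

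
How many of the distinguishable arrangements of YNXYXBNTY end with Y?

Fix Y in the last position and arrange the remaining 8 letters.
Those 8 letters have N appearing twice, X appearing twice, and Y appearing twice, giving (8)!/(2!·2!·2!) = 5040.

5040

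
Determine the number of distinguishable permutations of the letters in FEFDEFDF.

FEFDEFDF has 8 letters with D appearing twice, E appearing twice, and F appearing 4 times.
The number of distinct arrangements is 8!/(4!·2!·2!) = 40320/96 = 420.

420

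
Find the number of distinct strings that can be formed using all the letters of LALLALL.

Letter multiplicities in LALLALL: A×2, L×5.
The number of distinct arrangements is 7!/(5!·2!) = 5040/240 = 21.

21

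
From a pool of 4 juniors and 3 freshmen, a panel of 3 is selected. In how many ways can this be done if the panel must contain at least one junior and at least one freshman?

30

Unrestricted: C(7,3) = 35 ways to pick any 3 of the 7.
Subtract selections that omit an entire group: no juniors → C(3,3) = 1; no freshmen → C(4,3) = 4.
Both groups omitted at once is impossible, so 35 − 5 = 30.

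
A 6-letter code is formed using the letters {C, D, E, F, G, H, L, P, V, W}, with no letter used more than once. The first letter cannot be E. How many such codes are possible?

The first letter has 10−1 = 9 choices (anything except E).
The remaining 5 letters are filled from the other 9 symbols without repetition: 9 × 8 × 7 × 6 × 5 = 15120.
Total: 9 × 15120 = 136080.

136080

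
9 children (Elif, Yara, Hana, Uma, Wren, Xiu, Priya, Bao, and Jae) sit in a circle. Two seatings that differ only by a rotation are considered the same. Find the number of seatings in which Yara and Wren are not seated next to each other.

All circular seatings of 9 people number (8)! = 40320.
Seatings with Yara beside Wren: treat them as a block with 2 internal orders, giving 2 × (7)! = 10080.
Subtracting, 40320 − 10080 = 30240.

30240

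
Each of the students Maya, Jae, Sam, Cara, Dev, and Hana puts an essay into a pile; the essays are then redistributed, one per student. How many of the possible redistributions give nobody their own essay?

265

Let Aᵢ be the assignments in which student i gets their own essay. We want the size of the complement of A₁∪…∪A_6.
By inclusion–exclusion this is Σ_{j=0}^{6} (−1)^j C(6,j)·(6−j)!.
Computing: 720 − 720 + 360 − 120 + 30 − 6 + 1 = 265.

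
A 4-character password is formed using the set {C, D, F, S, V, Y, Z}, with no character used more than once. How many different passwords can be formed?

Choose and order 4 of the 7 symbols: the first character has 7 options, the next 6, then 5, 4.
That product is 7 × 6 × 5 × 4 = 840.

840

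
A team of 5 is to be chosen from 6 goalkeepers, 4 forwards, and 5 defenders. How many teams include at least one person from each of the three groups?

Unrestricted: C(15,5) = 3003 ways to pick any 5 of the 15.
Selections missing a whole group: no goalkeepers → C(9,5) = 126; no forwards → C(11,5) = 462; no defenders → C(10,5) = 252.
Add back selections omitting two groups (i.e. drawn from a single group): C(6,5) + C(4,5) + C(5,5) = 7.
By inclusion–exclusion: 3003 − 840 + 7 = 2170.

2170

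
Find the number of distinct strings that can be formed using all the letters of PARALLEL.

3360

The 8 letters of PARALLEL have repeats: A appearing twice and L appearing 3 times.
Dividing 8! = 40320 by 3!·2! = 12 for the repeated letters gives 3360.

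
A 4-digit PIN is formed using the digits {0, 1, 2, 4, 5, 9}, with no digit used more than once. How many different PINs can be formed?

This is a permutation of 4 out of 6: P(6,4) = 6!/2!.
That product is 6 × 5 × 4 × 3 = 360.

360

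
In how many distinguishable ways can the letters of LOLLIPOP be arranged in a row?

LOLLIPOP has 8 letters with L appearing 3 times, O appearing twice, and P appearing twice.
The number of distinct arrangements is 8!/(3!·2!·2!) = 40320/24 = 1680.

1680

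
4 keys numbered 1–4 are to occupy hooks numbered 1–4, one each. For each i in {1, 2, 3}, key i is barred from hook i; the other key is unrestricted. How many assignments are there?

11

Let Aᵢ (for i ∈ {1, 2, 3}) be the placements that put key i in its forbidden hook. Any j of these fix j positions, leaving (4−j)! ways to fill the rest, and there are C(3,j) ways to pick which j.
By inclusion–exclusion, the number of valid placements is Σ_{j=0}^{3} (−1)^j C(3,j)·(4−j)!.
Computing: 24 − 18 + 6 − 1 = 11.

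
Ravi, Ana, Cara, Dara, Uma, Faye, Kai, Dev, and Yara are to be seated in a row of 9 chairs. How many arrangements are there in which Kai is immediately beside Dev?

80640

Glue Kai and Dev into one block (2 internal orders), leaving 8 units to arrange in a row.
So the count is 2·(8)! = 80640.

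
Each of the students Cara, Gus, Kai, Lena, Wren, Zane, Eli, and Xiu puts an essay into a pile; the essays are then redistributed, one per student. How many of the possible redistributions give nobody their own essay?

14833

Let Aᵢ be the assignments in which student i gets their own essay. We want the size of the complement of A₁∪…∪A_8.
By inclusion–exclusion this is Σ_{j=0}^{8} (−1)^j C(8,j)·(8−j)!.
Computing: 40320 − 40320 + 20160 − 6720 + 1680 − 336 + 56 − 8 + 1 = 14833.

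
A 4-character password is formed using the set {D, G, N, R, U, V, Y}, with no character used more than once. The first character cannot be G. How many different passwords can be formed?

The first character has 7−1 = 6 choices (anything except G).
The remaining 3 characters are filled from the other 6 symbols without repetition: 6 × 5 × 4 = 120.
Total: 6 × 120 = 720.

720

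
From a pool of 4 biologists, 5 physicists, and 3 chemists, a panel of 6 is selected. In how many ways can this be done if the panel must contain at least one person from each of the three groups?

805

With no constraint there are C(12,6) = 924 possible selections.
Selections missing a whole group: no biologists → C(8,6) = 28; no physicists → C(7,6) = 7; no chemists → C(9,6) = 84.
Add back selections omitting two groups (i.e. drawn from a single group): C(4,6) + C(5,6) + C(3,6) = 0.
By inclusion–exclusion: 924 − 119 + 0 = 805.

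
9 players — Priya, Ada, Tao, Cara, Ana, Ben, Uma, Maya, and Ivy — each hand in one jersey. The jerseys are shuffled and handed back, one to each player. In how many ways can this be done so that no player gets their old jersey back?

133496

This is the derangement count D_9: permutations of 9 items with no fixed point.
By inclusion–exclusion this is Σ_{j=0}^{9} (−1)^j C(9,j)·(9−j)!.
Computing: 362880 − 362880 + 181440 − 60480 + 15120 − 3024 + 504 − 72 + 9 − 1 = 133496.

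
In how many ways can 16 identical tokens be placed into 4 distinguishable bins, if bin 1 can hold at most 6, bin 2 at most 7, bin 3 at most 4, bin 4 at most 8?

170

By stars and bars, unrestricted non-negative solutions to x_1+…+x_4 = 16 number C(16+3,3) = 969.
Subtract solutions that violate a single cap (substitute x_i' = x_i − (cap_i+1)): x_1 ≥ 7 gives C(12,3) = 220; x_2 ≥ 8 gives C(11,3) = 165; x_3 ≥ 5 gives C(14,3) = 364; x_4 ≥ 9 gives C(10,3) = 120. Together 869.
Add back pairs where two caps are both exceeded: 4 + 35 + 1 + 20 + 0 + 10 = 70.
By inclusion–exclusion the count is 969 − 869 + 70 = 170.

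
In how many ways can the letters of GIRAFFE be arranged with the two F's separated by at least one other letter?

1800

There are 7!/(2!) = 2520 arrangements of GIRAFFE in total.
Arrangements with the F's together: treat FF as one letter, giving (6)! = 720.
Hence 2520 − 720 = 1800.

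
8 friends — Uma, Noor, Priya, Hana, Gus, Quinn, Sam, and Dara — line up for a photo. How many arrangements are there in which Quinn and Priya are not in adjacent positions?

There are 8! = 40320 arrangements in all. If Quinn and Priya are adjacent, merging them into one block gives 2·(7)! = 10080 arrangements.
So 40320 − 10080 = 30240 arrangements keep them apart.

30240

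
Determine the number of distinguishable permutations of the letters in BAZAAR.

120

BAZAAR has 6 letters with A appearing 3 times.
The number of distinct arrangements is 6!/(3!) = 720/6 = 120.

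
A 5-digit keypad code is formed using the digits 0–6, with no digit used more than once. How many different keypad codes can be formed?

With no repetition, fill the 5 digits in order: 7 choices, then 6, down to 3.
That product is 7 × 6 × 5 × 4 × 3 = 2520.

2520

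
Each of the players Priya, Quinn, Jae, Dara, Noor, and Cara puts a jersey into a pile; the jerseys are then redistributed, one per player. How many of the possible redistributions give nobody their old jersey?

265

This is the derangement count D_6: permutations of 6 items with no fixed point.
By inclusion–exclusion this is Σ_{j=0}^{6} (−1)^j C(6,j)·(6−j)!.
Computing: 720 − 720 + 360 − 120 + 30 − 6 + 1 = 265.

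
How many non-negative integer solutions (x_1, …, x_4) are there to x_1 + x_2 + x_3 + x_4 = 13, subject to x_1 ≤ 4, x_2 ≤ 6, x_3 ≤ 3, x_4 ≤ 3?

By stars and bars, unrestricted non-negative solutions to x_1+…+x_4 = 13 number C(13+3,3) = 560.
Subtract solutions that violate a single cap (substitute x_i' = x_i − (cap_i+1)): x_1 ≥ 5 gives C(11,3) = 165; x_2 ≥ 7 gives C(9,3) = 84; x_3 ≥ 4 gives C(12,3) = 220; x_4 ≥ 4 gives C(12,3) = 220. Together 689.
Add back pairs where two caps are both exceeded: 4 + 35 + 35 + 10 + 10 + 56 = 150.
Subtract triples: 0 + 0 + 1 + 0 = 1.
By inclusion–exclusion the count is 560 − 689 + 150 − 1 = 20.

20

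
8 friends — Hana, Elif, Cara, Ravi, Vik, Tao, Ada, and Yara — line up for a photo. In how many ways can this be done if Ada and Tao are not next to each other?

30240

There are 8! = 40320 arrangements in all. If Ada and Tao are adjacent, merging them into one block gives 2·(7)! = 10080 arrangements.
So 40320 − 10080 = 30240 arrangements keep them apart.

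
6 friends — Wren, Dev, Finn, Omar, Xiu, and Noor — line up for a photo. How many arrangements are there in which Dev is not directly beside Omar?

480

Of the 6! = 720 arrangements, those with Dev and Omar adjacent number 2 × 5! = 240 (treat the pair as a block with 2 internal orders).
Complementary counting: 720 − 240 = 480.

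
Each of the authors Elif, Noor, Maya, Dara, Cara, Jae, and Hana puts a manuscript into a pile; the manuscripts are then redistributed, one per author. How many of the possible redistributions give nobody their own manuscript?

1854

Let Aᵢ be the assignments in which author i gets their own manuscript. We want the size of the complement of A₁∪…∪A_7.
By inclusion–exclusion this is Σ_{j=0}^{7} (−1)^j C(7,j)·(7−j)!.
Computing: 5040 − 5040 + 2520 − 840 + 210 − 42 + 7 − 1 = 1854.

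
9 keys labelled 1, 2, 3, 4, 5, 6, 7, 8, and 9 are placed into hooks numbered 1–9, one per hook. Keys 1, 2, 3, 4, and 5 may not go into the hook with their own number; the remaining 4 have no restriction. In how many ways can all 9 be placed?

Let Aᵢ (for 1 ≤ i ≤ 5) be the placements that put key i in its forbidden hook. Any j of these fix j positions, leaving (9−j)! ways to fill the rest, and there are C(5,j) ways to pick which j.
By inclusion–exclusion, the number of valid placements is Σ_{j=0}^{5} (−1)^j C(5,j)·(9−j)!.
Computing: 362880 − 201600 + 50400 − 7200 + 600 − 24 = 205056.

205056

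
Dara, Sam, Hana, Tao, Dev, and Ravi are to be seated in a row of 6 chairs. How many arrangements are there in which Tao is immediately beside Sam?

240

Treat {Tao, Sam} as a single unit. There are 5 units to order, and the pair itself can be ordered 2 ways.
That gives 2 × 5! = 2 × 120 = 240.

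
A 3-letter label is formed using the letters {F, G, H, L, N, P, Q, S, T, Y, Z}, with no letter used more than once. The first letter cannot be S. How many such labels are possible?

900

The first letter has 11−1 = 10 choices (anything except S).
The remaining 2 letters are filled from the other 10 symbols without repetition: 10 × 9 = 90.
Total: 10 × 90 = 900.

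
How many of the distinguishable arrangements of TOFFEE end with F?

Fix F in the last position and arrange the remaining 5 letters.
Those 5 letters have E appearing twice, giving (5)!/(2!) = 60.

60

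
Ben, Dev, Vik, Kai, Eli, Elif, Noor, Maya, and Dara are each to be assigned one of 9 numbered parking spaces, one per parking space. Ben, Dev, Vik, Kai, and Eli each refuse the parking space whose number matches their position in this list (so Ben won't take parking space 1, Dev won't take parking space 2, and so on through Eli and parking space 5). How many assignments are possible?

205056

Let Aᵢ (for 1 ≤ i ≤ 5) be the placements that put person i in their forbidden parking space. Any j of these fix j positions, leaving (9−j)! ways to fill the rest, and there are C(5,j) ways to pick which j.
By inclusion–exclusion, the number of valid placements is Σ_{j=0}^{5} (−1)^j C(5,j)·(9−j)!.
Computing: 362880 − 201600 + 50400 − 7200 + 600 − 24 = 205056.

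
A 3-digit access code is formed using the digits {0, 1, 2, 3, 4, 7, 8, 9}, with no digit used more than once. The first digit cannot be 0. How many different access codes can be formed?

294

The first digit has 8−1 = 7 choices (anything except 0).
The remaining 2 digits are filled from the other 7 symbols without repetition: 7 × 6 = 42.
Total: 7 × 42 = 294.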